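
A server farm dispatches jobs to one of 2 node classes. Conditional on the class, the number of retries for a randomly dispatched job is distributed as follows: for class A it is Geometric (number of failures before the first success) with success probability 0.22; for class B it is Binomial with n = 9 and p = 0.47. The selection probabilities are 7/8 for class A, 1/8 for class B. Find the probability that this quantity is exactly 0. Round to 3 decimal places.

0.193

Conditional on each class, P(X = 0): A: 0.22; B: 0.00329976.
By total probability, P(X = 0) = 0.875·0.22 + 0.125·0.00329976 = 0.192912.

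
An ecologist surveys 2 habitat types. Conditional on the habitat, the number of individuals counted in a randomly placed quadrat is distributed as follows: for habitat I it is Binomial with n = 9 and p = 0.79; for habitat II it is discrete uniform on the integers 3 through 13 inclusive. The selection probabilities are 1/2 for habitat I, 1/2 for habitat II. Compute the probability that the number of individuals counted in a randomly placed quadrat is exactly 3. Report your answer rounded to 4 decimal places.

0.0472

Conditional on each habitat, P(X = 3): I: 0.00355203; II: 0.0909091.
By total probability, P(X = 3) = 0.5·0.00355203 + 0.5·0.0909091 = 0.0472306.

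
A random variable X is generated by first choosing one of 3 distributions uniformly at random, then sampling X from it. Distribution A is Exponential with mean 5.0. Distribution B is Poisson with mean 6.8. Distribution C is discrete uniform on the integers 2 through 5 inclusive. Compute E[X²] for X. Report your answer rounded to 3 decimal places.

38.847

For each component E[X²] = Var + (mean)², giving A: 50; B: 53.04; C: 13.5.
Overall E[X²] = 0.333333·50 + 0.333333·53.04 + 0.333333·13.5 = 38.8467.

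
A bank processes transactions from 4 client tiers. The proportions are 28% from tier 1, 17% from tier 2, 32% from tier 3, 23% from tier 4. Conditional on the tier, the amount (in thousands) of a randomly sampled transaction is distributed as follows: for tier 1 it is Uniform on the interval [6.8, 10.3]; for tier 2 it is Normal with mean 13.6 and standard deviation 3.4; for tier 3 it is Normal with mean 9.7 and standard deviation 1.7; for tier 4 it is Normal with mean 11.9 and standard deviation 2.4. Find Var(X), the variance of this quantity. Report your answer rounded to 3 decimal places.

Per component, 1: μ=8.55, E[X²]=74.1233; 2: μ=13.6, E[X²]=196.52; 3: μ=9.7, E[X²]=96.98; 4: μ=11.9, E[X²]=147.37.
E[X] = 0.28·8.55 + 0.17·13.6 + 0.32·9.7 + 0.23·11.9 = 10.547.
E[X²] = 0.28·74.1233 + 0.17·196.52 + 0.32·96.98 + 0.23·147.37 = 119.092.
Var(X) = E[X²] − (E[X])² = 119.092 − 111.239 = 7.85242.

7.852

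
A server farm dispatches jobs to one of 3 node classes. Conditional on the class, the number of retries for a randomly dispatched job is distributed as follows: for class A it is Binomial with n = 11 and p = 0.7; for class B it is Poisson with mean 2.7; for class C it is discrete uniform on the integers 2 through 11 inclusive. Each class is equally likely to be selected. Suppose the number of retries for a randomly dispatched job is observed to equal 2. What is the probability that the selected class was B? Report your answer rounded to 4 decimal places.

0.7090

Likelihoods P(X=2 | ·): A: 0.000530457; B: 0.244964; C: 0.1.
Posterior ∝ prior × likelihood. Numerator for B: 0.333333·0.244964 = 0.0816547.
Normalizing constant: 0.333333·0.000530457 + 0.333333·0.244964 + 0.333333·0.1 = 0.115165.
P(B | observation) = 0.0816547 / 0.115165 = 0.709024.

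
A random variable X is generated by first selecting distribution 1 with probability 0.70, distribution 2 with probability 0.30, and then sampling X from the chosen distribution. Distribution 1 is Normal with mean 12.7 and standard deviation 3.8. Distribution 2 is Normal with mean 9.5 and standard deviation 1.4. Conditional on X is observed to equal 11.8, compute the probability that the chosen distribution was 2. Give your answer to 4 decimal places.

Likelihoods f(11.8 | ·): 1: 0.102081; 2: 0.0739105.
Posterior ∝ prior × likelihood. Numerator for 2: 0.3·0.0739105 = 0.0221731.
Normalizing constant: 0.7·0.102081 + 0.3·0.0739105 = 0.09363.
P(2 | observation) = 0.0221731 / 0.09363 = 0.236817.

0.2368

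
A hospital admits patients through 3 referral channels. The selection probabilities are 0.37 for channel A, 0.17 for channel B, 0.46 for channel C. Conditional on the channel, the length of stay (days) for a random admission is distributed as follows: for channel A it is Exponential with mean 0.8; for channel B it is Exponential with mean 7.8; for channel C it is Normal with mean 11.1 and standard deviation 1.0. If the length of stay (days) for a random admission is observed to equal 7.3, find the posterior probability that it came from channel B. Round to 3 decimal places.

0.979

Likelihoods f(7.3 | ·): A: 0.000136136; B: 0.0502864; C: 0.000291947.
Posterior ∝ prior × likelihood. Numerator for B: 0.17·0.0502864 = 0.00854868.
Normalizing constant: 0.37·0.000136136 + 0.17·0.0502864 + 0.46·0.000291947 = 0.00873335.
P(B | observation) = 0.00854868 / 0.00873335 = 0.978855.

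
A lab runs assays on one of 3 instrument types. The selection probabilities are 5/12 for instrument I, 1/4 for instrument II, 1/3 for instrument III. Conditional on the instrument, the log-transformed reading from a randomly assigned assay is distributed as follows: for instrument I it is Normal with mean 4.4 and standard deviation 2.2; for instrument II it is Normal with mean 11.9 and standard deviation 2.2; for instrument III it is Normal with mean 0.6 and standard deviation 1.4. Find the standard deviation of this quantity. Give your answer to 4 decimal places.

4.7314

Per component, I: μ=4.4, E[X²]=24.2; II: μ=11.9, E[X²]=146.45; III: μ=0.6, E[X²]=2.32.
E[X] = 0.416667·4.4 + 0.25·11.9 + 0.333333·0.6 = 5.00833.
E[X²] = 0.416667·24.2 + 0.25·146.45 + 0.333333·2.32 = 47.4692.
Var(X) = E[X²] − (E[X])² = 47.4692 − 25.0834 = 22.3858.
SD(X) = √22.3858 = 4.73136.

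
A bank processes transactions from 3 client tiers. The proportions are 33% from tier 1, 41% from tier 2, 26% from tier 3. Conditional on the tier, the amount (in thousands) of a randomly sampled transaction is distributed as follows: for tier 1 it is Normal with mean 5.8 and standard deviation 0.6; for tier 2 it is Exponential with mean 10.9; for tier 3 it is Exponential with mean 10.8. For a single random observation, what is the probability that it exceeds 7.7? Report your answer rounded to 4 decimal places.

0.3300

Conditional on each tier, P(X > 7.7): 1: 0.000770985; 2: 0.493406; 3: 0.49019.
By total probability, P(X > 7.7) = 0.33·0.000770985 + 0.41·0.493406 + 0.26·0.49019 = 0.33.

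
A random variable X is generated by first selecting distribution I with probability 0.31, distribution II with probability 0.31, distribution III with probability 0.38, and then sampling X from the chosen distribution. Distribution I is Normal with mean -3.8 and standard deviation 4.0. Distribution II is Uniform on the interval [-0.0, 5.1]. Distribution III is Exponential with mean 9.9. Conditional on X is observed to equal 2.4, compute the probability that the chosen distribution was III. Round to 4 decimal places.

0.3006

Likelihoods f(2.4 | ·): I: 0.0300023; II: 0.196078; III: 0.079265.
Posterior ∝ prior × likelihood. Numerator for III: 0.38·0.079265 = 0.0301207.
Normalizing constant: 0.31·0.0300023 + 0.31·0.196078 + 0.38·0.079265 = 0.100206.
P(III | observation) = 0.0301207 / 0.100206 = 0.300589.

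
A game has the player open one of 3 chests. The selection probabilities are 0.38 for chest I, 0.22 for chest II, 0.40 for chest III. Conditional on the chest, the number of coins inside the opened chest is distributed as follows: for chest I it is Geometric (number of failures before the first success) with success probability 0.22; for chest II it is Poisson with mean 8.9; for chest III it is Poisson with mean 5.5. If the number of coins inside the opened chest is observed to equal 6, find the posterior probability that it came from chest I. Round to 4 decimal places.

0.1839

Likelihoods P(X=6 | ·): I: 0.0495439; II: 0.0941427; III: 0.157117.
Posterior ∝ prior × likelihood. Numerator for I: 0.38·0.0495439 = 0.0188267.
Normalizing constant: 0.38·0.0495439 + 0.22·0.0941427 + 0.4·0.157117 = 0.102385.
P(I | observation) = 0.0188267 / 0.102385 = 0.183881.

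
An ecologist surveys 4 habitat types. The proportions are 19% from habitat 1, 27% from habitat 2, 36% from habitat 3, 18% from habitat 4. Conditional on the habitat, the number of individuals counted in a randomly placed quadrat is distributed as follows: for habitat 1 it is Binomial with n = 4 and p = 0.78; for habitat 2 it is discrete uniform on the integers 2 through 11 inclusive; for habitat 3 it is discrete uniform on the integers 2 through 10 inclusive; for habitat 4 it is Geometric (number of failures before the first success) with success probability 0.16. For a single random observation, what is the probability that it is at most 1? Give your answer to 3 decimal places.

Conditional on each habitat, P(X ≤ 1): 1: 0.0355643; 2: 0; 3: 0; 4: 0.2944.
By total probability, P(X ≤ 1) = 0.19·0.0355643 + 0.27·0 + 0.36·0 + 0.18·0.2944 = 0.0597492.

0.060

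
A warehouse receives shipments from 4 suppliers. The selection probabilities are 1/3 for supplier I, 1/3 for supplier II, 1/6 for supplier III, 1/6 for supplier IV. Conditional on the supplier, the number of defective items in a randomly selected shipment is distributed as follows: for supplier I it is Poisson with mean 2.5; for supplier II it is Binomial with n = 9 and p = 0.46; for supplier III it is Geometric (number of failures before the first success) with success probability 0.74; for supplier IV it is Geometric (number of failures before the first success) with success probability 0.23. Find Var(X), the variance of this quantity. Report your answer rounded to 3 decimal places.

5.761

Per component, I: μ=2.5, E[X²]=8.75; II: μ=4.14, E[X²]=19.3752; III: μ=0.351351, E[X²]=0.598247; IV: μ=3.34783, E[X²]=25.7637.
E[X] = 0.333333·2.5 + 0.333333·4.14 + 0.166667·0.351351 + 0.166667·3.34783 = 2.82986.
E[X²] = 0.333333·8.75 + 0.333333·19.3752 + 0.166667·0.598247 + 0.166667·25.7637 = 13.7687.
Var(X) = E[X²] − (E[X])² = 13.7687 − 8.00812 = 5.7606.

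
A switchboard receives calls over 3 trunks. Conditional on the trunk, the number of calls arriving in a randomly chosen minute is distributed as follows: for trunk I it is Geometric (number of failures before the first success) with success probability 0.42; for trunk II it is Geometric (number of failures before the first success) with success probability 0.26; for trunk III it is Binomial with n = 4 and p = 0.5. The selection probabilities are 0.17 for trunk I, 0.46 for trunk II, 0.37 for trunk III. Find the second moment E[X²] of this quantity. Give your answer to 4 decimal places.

11.4949

For each component E[X²] = Var + (mean)², giving I: 5.19501; II: 19.0473; III: 5.
Overall E[X²] = 0.17·5.19501 + 0.46·19.0473 + 0.37·5 = 11.4949.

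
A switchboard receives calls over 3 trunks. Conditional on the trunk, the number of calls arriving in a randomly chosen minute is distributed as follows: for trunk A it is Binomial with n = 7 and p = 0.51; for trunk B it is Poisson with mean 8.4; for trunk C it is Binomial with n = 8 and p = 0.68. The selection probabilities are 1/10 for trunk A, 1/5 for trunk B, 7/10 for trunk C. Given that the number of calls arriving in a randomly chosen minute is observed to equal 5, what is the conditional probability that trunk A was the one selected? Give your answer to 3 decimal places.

0.079

Likelihoods P(X=5 | ·): A: 0.173965; B: 0.0783685; C: 0.266798.
Posterior ∝ prior × likelihood. Numerator for A: 0.1·0.173965 = 0.0173965.
Normalizing constant: 0.1·0.173965 + 0.2·0.0783685 + 0.7·0.266798 = 0.219829.
P(A | observation) = 0.0173965 / 0.219829 = 0.0791367.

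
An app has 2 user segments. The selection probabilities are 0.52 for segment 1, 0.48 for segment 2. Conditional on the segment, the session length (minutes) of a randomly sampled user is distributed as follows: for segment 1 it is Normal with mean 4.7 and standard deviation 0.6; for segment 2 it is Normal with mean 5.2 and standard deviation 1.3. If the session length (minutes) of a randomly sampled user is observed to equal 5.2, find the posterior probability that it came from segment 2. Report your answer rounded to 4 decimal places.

Likelihoods f(5.2 | ·): 1: 0.469853; 2: 0.306879.
Posterior ∝ prior × likelihood. Numerator for 2: 0.48·0.306879 = 0.147302.
Normalizing constant: 0.52·0.469853 + 0.48·0.306879 = 0.391625.
P(2 | observation) = 0.147302 / 0.391625 = 0.376129.

0.3761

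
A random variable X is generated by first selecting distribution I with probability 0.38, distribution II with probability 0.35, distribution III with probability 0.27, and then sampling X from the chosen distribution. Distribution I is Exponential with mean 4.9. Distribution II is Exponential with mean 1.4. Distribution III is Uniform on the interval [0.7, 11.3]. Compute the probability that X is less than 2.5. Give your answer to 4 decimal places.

Conditional on each component, P(X < 2.5): I: 0.399627; II: 0.832323; III: 0.169811.
By total probability, P(X < 2.5) = 0.38·0.399627 + 0.35·0.832323 + 0.27·0.169811 = 0.48902.

0.4890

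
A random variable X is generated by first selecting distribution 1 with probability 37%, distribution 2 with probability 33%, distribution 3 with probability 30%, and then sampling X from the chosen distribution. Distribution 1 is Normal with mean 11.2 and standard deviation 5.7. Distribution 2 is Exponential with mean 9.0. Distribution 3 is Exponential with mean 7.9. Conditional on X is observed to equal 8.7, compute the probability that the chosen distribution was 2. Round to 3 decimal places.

0.278

Likelihoods f(8.7 | ·): 1: 0.0635716; 2: 0.042261; 3: 0.0420823.
Posterior ∝ prior × likelihood. Numerator for 2: 0.33·0.042261 = 0.0139461.
Normalizing constant: 0.37·0.0635716 + 0.33·0.042261 + 0.3·0.0420823 = 0.0500923.
P(2 | observation) = 0.0139461 / 0.0500923 = 0.278408.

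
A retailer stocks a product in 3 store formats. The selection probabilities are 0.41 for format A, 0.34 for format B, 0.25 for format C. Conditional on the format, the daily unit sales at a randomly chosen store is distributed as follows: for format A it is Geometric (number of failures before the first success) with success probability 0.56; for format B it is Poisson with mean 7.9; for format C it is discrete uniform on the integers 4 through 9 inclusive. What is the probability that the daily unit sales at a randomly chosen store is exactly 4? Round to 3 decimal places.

Conditional on each format, P(X = 4): A: 0.0209893; B: 0.0601687; C: 0.166667.
By total probability, P(X = 4) = 0.41·0.0209893 + 0.34·0.0601687 + 0.25·0.166667 = 0.0707297.

0.071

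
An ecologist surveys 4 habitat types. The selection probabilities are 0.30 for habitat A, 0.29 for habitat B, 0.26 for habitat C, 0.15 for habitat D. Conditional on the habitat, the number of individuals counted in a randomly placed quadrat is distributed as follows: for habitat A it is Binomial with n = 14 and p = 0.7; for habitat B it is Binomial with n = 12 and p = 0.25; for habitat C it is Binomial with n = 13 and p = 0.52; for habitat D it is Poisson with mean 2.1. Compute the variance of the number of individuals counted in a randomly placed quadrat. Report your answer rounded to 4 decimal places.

Per component, A: μ=9.8, E[X²]=98.98; B: μ=3, E[X²]=11.25; C: μ=6.76, E[X²]=48.9424; D: μ=2.1, E[X²]=6.51.
E[X] = 0.3·9.8 + 0.29·3 + 0.26·6.76 + 0.15·2.1 = 5.8826.
E[X²] = 0.3·98.98 + 0.29·11.25 + 0.26·48.9424 + 0.15·6.51 = 46.658.
Var(X) = E[X²] − (E[X])² = 46.658 − 34.605 = 12.053.

12.0530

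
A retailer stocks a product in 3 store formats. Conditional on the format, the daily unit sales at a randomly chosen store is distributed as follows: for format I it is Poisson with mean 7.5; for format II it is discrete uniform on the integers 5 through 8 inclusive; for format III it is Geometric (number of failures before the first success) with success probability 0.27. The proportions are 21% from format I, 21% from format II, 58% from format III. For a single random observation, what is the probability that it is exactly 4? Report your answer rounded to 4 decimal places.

Conditional on each format, P(X = 4): I: 0.0729164; II: 0; III: 0.0766753.
By total probability, P(X = 4) = 0.21·0.0729164 + 0.21·0 + 0.58·0.0766753 = 0.0597841.

0.0598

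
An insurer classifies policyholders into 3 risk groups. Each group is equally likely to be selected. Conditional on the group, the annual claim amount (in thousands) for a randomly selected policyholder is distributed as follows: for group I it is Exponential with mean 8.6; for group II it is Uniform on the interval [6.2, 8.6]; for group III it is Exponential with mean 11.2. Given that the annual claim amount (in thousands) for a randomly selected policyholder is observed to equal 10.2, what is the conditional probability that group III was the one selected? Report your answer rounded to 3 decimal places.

Likelihoods f(10.2 | ·): I: 0.0355147; II: 0; III: 0.035914.
Posterior ∝ prior × likelihood. Numerator for III: 0.333333·0.035914 = 0.0119713.
Normalizing constant: 0.333333·0.0355147 + 0.333333·0 + 0.333333·0.035914 = 0.0238096.
P(III | observation) = 0.0119713 / 0.0238096 = 0.502795.

0.503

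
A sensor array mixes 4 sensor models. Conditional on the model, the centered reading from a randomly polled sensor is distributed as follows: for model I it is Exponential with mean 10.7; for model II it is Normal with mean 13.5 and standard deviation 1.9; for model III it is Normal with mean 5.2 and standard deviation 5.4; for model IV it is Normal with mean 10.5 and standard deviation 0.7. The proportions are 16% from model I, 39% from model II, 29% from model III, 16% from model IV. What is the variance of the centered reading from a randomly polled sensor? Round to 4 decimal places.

Per component, I: μ=10.7, E[X²]=228.98; II: μ=13.5, E[X²]=185.86; III: μ=5.2, E[X²]=56.2; IV: μ=10.5, E[X²]=110.74.
E[X] = 0.16·10.7 + 0.39·13.5 + 0.29·5.2 + 0.16·10.5 = 10.165.
E[X²] = 0.16·228.98 + 0.39·185.86 + 0.29·56.2 + 0.16·110.74 = 143.139.
Var(X) = E[X²] − (E[X])² = 143.139 − 103.327 = 39.8114.

39.8114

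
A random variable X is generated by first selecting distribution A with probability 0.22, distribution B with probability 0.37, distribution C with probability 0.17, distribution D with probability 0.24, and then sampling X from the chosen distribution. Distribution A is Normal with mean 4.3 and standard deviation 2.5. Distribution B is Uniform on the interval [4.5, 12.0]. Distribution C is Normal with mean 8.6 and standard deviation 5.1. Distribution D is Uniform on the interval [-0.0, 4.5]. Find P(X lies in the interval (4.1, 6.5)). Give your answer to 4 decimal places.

0.2211

Conditional on each component, P(4.1 < X < 6.5): A: 0.342452; B: 0.266667; C: 0.151463; D: 0.0888889.
By total probability, P(4.1 < X < 6.5) = 0.22·0.342452 + 0.37·0.266667 + 0.17·0.151463 + 0.24·0.0888889 = 0.221088.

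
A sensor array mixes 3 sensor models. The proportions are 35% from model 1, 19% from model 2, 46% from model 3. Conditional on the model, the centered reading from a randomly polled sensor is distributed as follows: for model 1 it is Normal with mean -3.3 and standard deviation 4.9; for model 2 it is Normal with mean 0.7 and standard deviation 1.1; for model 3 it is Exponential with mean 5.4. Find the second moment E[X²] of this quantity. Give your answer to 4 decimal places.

For each component E[X²] = Var + (mean)², giving 1: 34.9; 2: 1.7; 3: 58.32.
Overall E[X²] = 0.35·34.9 + 0.19·1.7 + 0.46·58.32 = 39.3652.

39.3652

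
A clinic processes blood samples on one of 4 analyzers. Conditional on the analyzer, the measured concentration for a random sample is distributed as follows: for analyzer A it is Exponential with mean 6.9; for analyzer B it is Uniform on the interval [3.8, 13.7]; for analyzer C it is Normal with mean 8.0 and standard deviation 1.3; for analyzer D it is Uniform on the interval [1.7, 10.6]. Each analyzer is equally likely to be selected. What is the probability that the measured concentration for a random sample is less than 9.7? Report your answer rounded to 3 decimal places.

Conditional on each analyzer, P(X < 9.7): A: 0.754828; B: 0.59596; C: 0.904511; D: 0.898876.
By total probability, P(X < 9.7) = 0.25·0.754828 + 0.25·0.59596 + 0.25·0.904511 + 0.25·0.898876 = 0.788544.

0.789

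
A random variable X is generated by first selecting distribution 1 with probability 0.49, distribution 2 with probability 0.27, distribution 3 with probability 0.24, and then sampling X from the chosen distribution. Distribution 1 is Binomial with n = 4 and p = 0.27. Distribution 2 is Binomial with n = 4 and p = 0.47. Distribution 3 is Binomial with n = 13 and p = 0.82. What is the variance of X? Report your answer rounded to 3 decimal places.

16.989

Per component, 1: μ=1.08, E[X²]=1.9548; 2: μ=1.88, E[X²]=4.5308; 3: μ=10.66, E[X²]=115.554.
E[X] = 0.49·1.08 + 0.27·1.88 + 0.24·10.66 = 3.5952.
E[X²] = 0.49·1.9548 + 0.27·4.5308 + 0.24·115.554 = 29.9142.
Var(X) = E[X²] − (E[X])² = 29.9142 − 12.9255 = 16.9888.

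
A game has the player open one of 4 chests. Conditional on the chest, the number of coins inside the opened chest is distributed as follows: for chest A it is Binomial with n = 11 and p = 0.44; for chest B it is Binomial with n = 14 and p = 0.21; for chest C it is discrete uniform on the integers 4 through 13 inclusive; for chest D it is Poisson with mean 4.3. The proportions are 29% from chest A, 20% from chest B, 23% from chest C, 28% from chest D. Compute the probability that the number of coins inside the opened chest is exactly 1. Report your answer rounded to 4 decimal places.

0.0480

Conditional on each chest, P(X = 1): A: 0.01468; B: 0.137246; C: 0; D: 0.0583448.
By total probability, P(X = 1) = 0.29·0.01468 + 0.2·0.137246 + 0.23·0 + 0.28·0.0583448 = 0.0480429.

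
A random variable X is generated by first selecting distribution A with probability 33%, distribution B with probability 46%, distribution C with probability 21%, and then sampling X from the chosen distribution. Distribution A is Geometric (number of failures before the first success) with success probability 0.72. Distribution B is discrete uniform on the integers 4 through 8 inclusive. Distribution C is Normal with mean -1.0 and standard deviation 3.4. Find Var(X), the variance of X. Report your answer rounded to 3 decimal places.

13.172

Per component, A: μ=0.388889, E[X²]=0.691358; B: μ=6, E[X²]=38; C: μ=-1, E[X²]=12.56.
E[X] = 0.33·0.388889 + 0.46·6 + 0.21·-1 = 2.67833.
E[X²] = 0.33·0.691358 + 0.46·38 + 0.21·12.56 = 20.3457.
Var(X) = E[X²] − (E[X])² = 20.3457 − 7.17347 = 13.1723.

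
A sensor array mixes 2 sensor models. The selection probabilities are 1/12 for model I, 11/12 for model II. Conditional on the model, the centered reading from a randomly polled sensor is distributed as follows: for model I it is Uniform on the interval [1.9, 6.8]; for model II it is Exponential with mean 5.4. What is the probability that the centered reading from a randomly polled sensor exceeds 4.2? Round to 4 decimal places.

0.4654

Conditional on each model, P(X > 4.2): I: 0.530612; II: 0.459426.
By total probability, P(X > 4.2) = 0.0833333·0.530612 + 0.916667·0.459426 = 0.465358.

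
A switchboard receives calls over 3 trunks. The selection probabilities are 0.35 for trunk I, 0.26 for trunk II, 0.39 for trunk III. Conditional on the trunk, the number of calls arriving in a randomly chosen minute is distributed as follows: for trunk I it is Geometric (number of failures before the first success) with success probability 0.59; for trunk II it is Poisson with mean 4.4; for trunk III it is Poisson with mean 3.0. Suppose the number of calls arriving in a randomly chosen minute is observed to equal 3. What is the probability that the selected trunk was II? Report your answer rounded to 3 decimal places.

0.308

Likelihoods P(X=3 | ·): I: 0.0406634; II: 0.174305; III: 0.224042.
Posterior ∝ prior × likelihood. Numerator for II: 0.26·0.174305 = 0.0453194.
Normalizing constant: 0.35·0.0406634 + 0.26·0.174305 + 0.39·0.224042 = 0.146928.
P(II | observation) = 0.0453194 / 0.146928 = 0.308447.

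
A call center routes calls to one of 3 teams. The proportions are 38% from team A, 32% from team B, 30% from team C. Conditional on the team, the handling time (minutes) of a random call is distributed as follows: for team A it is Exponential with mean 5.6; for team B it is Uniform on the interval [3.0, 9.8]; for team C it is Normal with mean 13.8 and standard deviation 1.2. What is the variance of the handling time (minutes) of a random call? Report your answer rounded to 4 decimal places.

26.5820

Per component, A: μ=5.6, E[X²]=62.72; B: μ=6.4, E[X²]=44.8133; C: μ=13.8, E[X²]=191.88.
E[X] = 0.38·5.6 + 0.32·6.4 + 0.3·13.8 = 8.316.
E[X²] = 0.38·62.72 + 0.32·44.8133 + 0.3·191.88 = 95.7379.
Var(X) = E[X²] − (E[X])² = 95.7379 − 69.1559 = 26.582.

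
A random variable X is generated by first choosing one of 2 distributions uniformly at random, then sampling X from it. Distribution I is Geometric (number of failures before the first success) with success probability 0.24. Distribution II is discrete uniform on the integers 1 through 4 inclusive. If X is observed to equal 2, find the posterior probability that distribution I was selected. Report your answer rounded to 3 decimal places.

0.357

Likelihoods P(X=2 | ·): I: 0.138624; II: 0.25.
Posterior ∝ prior × likelihood. Numerator for I: 0.5·0.138624 = 0.069312.
Normalizing constant: 0.5·0.138624 + 0.5·0.25 = 0.194312.
P(I | observation) = 0.069312 / 0.194312 = 0.356705.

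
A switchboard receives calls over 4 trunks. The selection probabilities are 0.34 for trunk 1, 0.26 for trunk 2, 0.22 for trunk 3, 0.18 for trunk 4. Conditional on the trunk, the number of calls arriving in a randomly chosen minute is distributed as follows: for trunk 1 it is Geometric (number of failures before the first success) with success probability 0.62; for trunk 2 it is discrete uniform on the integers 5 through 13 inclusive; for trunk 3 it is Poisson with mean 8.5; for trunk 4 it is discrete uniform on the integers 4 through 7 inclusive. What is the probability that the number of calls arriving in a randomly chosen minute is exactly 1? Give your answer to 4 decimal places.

0.0805

Conditional on each trunk, P(X = 1): 1: 0.2356; 2: 0; 3: 0.00172948; 4: 0.
By total probability, P(X = 1) = 0.34·0.2356 + 0.26·0 + 0.22·0.00172948 + 0.18·0 = 0.0804845.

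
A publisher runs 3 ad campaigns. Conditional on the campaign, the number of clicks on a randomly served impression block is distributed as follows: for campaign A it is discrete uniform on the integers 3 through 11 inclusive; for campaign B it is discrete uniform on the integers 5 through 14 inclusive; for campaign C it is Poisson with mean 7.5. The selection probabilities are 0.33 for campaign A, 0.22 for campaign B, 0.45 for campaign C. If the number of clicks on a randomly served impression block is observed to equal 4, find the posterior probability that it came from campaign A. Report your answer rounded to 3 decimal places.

0.528

Likelihoods P(X=4 | ·): A: 0.111111; B: 0; C: 0.0729164.
Posterior ∝ prior × likelihood. Numerator for A: 0.33·0.111111 = 0.0366667.
Normalizing constant: 0.33·0.111111 + 0.22·0 + 0.45·0.0729164 = 0.069479.
P(A | observation) = 0.0366667 / 0.069479 = 0.527737.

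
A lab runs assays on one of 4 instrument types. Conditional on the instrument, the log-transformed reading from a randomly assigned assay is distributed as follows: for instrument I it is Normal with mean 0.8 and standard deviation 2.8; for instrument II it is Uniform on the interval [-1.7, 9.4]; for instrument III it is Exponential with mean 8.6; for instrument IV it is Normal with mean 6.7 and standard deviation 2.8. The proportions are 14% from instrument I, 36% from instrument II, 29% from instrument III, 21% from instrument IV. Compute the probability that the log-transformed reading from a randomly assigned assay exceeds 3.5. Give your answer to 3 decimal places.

0.591

Conditional on each instrument, P(X > 3.5): I: 0.167451; II: 0.531532; III: 0.66566; IV: 0.873451.
By total probability, P(X > 3.5) = 0.14·0.167451 + 0.36·0.531532 + 0.29·0.66566 + 0.21·0.873451 = 0.591261.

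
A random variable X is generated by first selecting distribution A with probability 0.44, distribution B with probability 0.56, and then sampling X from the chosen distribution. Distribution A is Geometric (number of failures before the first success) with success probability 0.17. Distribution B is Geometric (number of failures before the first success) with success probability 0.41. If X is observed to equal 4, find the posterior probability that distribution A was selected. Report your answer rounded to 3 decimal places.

Likelihoods P(X=4 | ·): A: 0.0806791; B: 0.0496812.
Posterior ∝ prior × likelihood. Numerator for A: 0.44·0.0806791 = 0.0354988.
Normalizing constant: 0.44·0.0806791 + 0.56·0.0496812 = 0.0633203.
P(A | observation) = 0.0354988 / 0.0633203 = 0.560623.

0.561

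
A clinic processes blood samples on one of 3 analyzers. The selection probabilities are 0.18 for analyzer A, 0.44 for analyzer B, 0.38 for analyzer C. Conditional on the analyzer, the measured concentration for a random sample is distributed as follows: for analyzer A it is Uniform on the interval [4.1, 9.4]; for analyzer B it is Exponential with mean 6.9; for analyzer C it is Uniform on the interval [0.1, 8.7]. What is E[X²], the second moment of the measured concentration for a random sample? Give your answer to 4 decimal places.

60.2183

For each component E[X²] = Var + (mean)², giving A: 47.9033; B: 95.22; C: 25.5233.
Overall E[X²] = 0.18·47.9033 + 0.44·95.22 + 0.38·25.5233 = 60.2183.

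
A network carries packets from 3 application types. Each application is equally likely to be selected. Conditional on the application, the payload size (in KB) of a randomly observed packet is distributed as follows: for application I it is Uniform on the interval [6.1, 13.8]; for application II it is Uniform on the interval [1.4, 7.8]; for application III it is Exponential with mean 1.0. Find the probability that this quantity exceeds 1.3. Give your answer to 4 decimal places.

0.7575

Conditional on each application, P(X > 1.3): I: 1; II: 1; III: 0.272532.
By total probability, P(X > 1.3) = 0.333333·1 + 0.333333·1 + 0.333333·0.272532 = 0.757511.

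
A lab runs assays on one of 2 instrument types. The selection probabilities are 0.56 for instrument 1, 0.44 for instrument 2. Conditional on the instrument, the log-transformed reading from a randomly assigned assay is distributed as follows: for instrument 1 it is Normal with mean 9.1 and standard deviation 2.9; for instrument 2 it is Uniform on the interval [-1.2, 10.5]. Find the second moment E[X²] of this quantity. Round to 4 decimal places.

For each component E[X²] = Var + (mean)², giving 1: 91.22; 2: 33.03.
Overall E[X²] = 0.56·91.22 + 0.44·33.03 = 65.6164.

65.6164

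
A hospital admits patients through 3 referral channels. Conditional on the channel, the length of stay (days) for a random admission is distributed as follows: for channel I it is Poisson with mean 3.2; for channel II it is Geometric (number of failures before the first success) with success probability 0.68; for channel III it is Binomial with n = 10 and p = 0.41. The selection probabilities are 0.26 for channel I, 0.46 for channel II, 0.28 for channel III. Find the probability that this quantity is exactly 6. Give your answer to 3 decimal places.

0.050

Conditional on each channel, P(X = 6): I: 0.060789; II: 0.000730144; III: 0.120873.
By total probability, P(X = 6) = 0.26·0.060789 + 0.46·0.000730144 + 0.28·0.120873 = 0.0499855.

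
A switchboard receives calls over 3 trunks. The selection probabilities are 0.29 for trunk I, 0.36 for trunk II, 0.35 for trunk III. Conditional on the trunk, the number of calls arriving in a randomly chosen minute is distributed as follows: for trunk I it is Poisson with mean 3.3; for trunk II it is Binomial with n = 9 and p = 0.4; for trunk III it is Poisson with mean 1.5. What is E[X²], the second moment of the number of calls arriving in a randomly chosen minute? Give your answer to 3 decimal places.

For each component E[X²] = Var + (mean)², giving I: 14.19; II: 15.12; III: 3.75.
Overall E[X²] = 0.29·14.19 + 0.36·15.12 + 0.35·3.75 = 10.8708.

10.871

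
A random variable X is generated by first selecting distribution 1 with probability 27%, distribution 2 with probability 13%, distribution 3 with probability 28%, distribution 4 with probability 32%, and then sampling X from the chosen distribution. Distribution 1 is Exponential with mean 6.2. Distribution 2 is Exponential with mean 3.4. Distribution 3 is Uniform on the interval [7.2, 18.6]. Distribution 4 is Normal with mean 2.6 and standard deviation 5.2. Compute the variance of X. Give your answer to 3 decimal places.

41.173

Per component, 1: μ=6.2, E[X²]=76.88; 2: μ=3.4, E[X²]=23.12; 3: μ=12.9, E[X²]=177.24; 4: μ=2.6, E[X²]=33.8.
E[X] = 0.27·6.2 + 0.13·3.4 + 0.28·12.9 + 0.32·2.6 = 6.56.
E[X²] = 0.27·76.88 + 0.13·23.12 + 0.28·177.24 + 0.32·33.8 = 84.2064.
Var(X) = E[X²] − (E[X])² = 84.2064 − 43.0336 = 41.1728.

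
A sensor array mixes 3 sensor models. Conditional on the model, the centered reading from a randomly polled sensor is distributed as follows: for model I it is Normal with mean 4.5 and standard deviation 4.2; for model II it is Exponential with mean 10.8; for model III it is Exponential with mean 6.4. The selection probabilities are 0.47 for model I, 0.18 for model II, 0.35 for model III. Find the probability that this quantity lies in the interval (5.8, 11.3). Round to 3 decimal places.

0.277

Conditional on each model, P(5.8 < X < 11.3): I: 0.325743; II: 0.233241; III: 0.232957.
By total probability, P(5.8 < X < 11.3) = 0.47·0.325743 + 0.18·0.233241 + 0.35·0.232957 = 0.276617.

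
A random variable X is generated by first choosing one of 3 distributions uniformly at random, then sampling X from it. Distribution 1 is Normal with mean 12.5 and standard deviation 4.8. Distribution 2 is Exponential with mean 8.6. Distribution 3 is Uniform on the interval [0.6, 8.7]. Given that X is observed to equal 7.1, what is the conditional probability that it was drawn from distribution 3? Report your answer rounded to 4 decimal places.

Likelihoods f(7.1 | ·): 1: 0.044141; 2: 0.0509279; 3: 0.123457.
Posterior ∝ prior × likelihood. Numerator for 3: 0.333333·0.123457 = 0.0411523.
Normalizing constant: 0.333333·0.044141 + 0.333333·0.0509279 + 0.333333·0.123457 = 0.0728419.
P(3 | observation) = 0.0411523 / 0.0728419 = 0.564953.

0.5650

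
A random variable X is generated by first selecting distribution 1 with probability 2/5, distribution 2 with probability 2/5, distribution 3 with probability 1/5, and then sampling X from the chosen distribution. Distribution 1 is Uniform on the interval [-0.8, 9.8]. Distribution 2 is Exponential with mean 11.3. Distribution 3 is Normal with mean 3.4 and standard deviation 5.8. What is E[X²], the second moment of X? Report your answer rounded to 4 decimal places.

123.0373

For each component E[X²] = Var + (mean)², giving 1: 29.6133; 2: 255.38; 3: 45.2.
Overall E[X²] = 0.4·29.6133 + 0.4·255.38 + 0.2·45.2 = 123.037.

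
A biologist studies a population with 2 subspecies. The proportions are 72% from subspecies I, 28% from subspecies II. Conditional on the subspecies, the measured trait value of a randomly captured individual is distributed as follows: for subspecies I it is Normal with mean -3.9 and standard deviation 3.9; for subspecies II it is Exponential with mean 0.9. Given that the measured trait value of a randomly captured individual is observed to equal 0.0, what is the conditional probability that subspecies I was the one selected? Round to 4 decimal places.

Likelihoods f(0.0 | ·): I: 0.0620438; II: 1.11111.
Posterior ∝ prior × likelihood. Numerator for I: 0.72·0.0620438 = 0.0446715.
Normalizing constant: 0.72·0.0620438 + 0.28·1.11111 = 0.355783.
P(I | observation) = 0.0446715 / 0.355783 = 0.125558.

0.1256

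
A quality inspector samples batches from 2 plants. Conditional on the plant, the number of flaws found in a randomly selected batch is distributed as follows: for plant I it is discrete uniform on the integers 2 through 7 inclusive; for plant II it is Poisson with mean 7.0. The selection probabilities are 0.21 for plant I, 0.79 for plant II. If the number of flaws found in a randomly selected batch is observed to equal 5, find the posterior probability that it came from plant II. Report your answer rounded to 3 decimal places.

Likelihoods P(X=5 | ·): I: 0.166667; II: 0.127717.
Posterior ∝ prior × likelihood. Numerator for II: 0.79·0.127717 = 0.100896.
Normalizing constant: 0.21·0.166667 + 0.79·0.127717 = 0.135896.
P(II | observation) = 0.100896 / 0.135896 = 0.74245.

0.742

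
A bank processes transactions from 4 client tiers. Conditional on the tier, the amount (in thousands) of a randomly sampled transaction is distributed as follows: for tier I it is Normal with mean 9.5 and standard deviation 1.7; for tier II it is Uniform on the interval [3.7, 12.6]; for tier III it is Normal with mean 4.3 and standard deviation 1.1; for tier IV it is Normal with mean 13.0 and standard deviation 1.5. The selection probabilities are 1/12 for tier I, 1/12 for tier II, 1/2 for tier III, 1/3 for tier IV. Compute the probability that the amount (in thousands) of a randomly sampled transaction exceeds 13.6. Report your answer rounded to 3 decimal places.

Conditional on each tier, P(X > 13.6): I: 0.00793776; II: 0; III: 0; IV: 0.344578.
By total probability, P(X > 13.6) = 0.0833333·0.00793776 + 0.0833333·0 + 0.5·0 + 0.333333·0.344578 = 0.115521.

0.116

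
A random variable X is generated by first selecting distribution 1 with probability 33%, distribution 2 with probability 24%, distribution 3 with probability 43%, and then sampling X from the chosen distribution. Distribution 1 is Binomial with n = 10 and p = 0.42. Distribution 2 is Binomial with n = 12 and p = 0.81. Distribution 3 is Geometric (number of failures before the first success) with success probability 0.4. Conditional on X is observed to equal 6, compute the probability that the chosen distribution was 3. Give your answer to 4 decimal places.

Likelihoods P(X=6 | ·): 1: 0.130445; 2: 0.0122773; 3: 0.0186624.
Posterior ∝ prior × likelihood. Numerator for 3: 0.43·0.0186624 = 0.00802483.
Normalizing constant: 0.33·0.130445 + 0.24·0.0122773 + 0.43·0.0186624 = 0.0540182.
P(3 | observation) = 0.00802483 / 0.0540182 = 0.148558.

0.1486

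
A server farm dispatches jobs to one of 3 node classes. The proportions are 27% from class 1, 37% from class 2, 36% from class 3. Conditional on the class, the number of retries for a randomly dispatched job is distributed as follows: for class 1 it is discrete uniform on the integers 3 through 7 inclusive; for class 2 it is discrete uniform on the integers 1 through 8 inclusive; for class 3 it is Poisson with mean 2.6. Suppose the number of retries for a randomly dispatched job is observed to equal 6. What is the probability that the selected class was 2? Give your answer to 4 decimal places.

Likelihoods P(X=6 | ·): 1: 0.2; 2: 0.125; 3: 0.0318671.
Posterior ∝ prior × likelihood. Numerator for 2: 0.37·0.125 = 0.04625.
Normalizing constant: 0.27·0.2 + 0.37·0.125 + 0.36·0.0318671 = 0.111722.
P(2 | observation) = 0.04625 / 0.111722 = 0.413973.

0.4140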